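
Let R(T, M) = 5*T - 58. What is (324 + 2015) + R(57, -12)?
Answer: 2566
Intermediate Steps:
R(T, M) = -58 + 5*T
(324 + 2015) + R(57, -12) = (324 + 2015) + (-58 + 5*57) = 2339 + (-58 + 285) = 2339 + 227 = 2566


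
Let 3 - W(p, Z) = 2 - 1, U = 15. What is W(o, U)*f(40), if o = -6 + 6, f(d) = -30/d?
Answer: -3/2 ≈ -1.5000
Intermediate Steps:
o = 0
W(p, Z) = 2 (W(p, Z) = 3 - (2 - 1) = 3 - 1*1 = 3 - 1 = 2)
W(o, U)*f(40) = 2*(-30/40) = 2*(-30*1/40) = 2*(-¾) = -3/2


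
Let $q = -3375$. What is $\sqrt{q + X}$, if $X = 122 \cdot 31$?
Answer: $\sqrt{407} \approx 20.174$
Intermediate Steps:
$X = 3782$
$\sqrt{q + X} = \sqrt{-3375 + 3782} = \sqrt{407}$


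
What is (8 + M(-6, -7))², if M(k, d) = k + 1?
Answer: 9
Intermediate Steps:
M(k, d) = 1 + k
(8 + M(-6, -7))² = (8 + (1 - 6))² = (8 - 5)² = 3² = 9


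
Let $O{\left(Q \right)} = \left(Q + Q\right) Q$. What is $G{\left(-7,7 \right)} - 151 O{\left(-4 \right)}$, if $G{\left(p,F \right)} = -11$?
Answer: $-4843$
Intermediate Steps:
$O{\left(Q \right)} = 2 Q^{2}$ ($O{\left(Q \right)} = 2 Q Q = 2 Q^{2}$)
$G{\left(-7,7 \right)} - 151 O{\left(-4 \right)} = -11 - 151 \cdot 2 \left(-4\right)^{2} = -11 - 151 \cdot 2 \cdot 16 = -11 - 4832 = -4843$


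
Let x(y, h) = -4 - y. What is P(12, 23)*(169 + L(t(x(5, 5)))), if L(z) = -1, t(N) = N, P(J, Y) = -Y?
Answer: -3864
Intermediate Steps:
P(12, 23)*(169 + L(t(x(5, 5)))) = (-1*23)*(169 - 1) = -23*168 = -3864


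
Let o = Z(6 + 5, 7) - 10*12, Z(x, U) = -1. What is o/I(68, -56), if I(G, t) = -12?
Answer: 121/12 ≈ 10.083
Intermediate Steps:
o = -121 (o = -1 - 10*12 = -1 - 120 = -121)
o/I(68, -56) = -121/(-12) = -121*(-1/12) = 121/12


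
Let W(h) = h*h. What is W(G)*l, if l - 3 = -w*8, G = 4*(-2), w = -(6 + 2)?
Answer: 4288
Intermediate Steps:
w = -8 (w = -1*8 = -8)
G = -8
W(h) = h²
l = 67 (l = 3 - 1*(-8)*8 = 3 + 8*8 = 3 + 64 = 67)
W(G)*l = (-8)²*67 = 64*67 = 4288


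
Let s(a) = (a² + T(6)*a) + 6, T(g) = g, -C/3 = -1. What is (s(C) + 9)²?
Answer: 1764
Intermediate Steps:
C = 3 (C = -3*(-1) = 3)
s(a) = 6 + a² + 6*a (s(a) = (a² + 6*a) + 6 = 6 + a² + 6*a)
(s(C) + 9)² = ((6 + 3² + 6*3) + 9)² = ((6 + 9 + 18) + 9)² = (33 + 9)² = 42² = 1764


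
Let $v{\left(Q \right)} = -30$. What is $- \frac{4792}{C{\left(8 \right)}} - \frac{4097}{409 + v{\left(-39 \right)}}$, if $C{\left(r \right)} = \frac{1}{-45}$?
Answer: $\frac{81723463}{379} \approx 2.1563 \cdot 10^{5}$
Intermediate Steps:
$C{\left(r \right)} = - \frac{1}{45}$
$- \frac{4792}{C{\left(8 \right)}} - \frac{4097}{409 + v{\left(-39 \right)}} = - \frac{4792}{- \frac{1}{45}} - \frac{4097}{409 - 30} = \left(-4792\right) \left(-45\right) - \frac{4097}{379} = 215640 - \frac{4097}{379} = \frac{81723463}{379}$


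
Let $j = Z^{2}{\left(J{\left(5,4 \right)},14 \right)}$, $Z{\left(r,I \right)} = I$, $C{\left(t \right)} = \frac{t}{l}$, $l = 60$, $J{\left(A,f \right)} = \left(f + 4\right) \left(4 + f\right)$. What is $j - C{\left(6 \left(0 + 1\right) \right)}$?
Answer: $\frac{1959}{10} \approx 195.9$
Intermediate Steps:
$J{\left(A,f \right)} = \left(4 + f\right)^{2}$ ($J{\left(A,f \right)} = \left(4 + f\right) \left(4 + f\right) = \left(4 + f\right)^{2}$)
$C{\left(t \right)} = \frac{t}{60}$
$j = 196$ ($j = 14^{2} = 196$)
$j - C{\left(6 \left(0 + 1\right) \right)} = 196 - \frac{6 \left(0 + 1\right)}{60} = 196 - \frac{6 \cdot 1}{60} = 196 - \frac{1}{60} \cdot 6 = 196 - \frac{1}{10} = \frac{1959}{10}$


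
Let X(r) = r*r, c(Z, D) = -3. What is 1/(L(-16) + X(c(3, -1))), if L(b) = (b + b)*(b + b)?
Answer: 1/1033 ≈ 0.00096805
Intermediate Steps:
X(r) = r**2
L(b) = 4*b**2 (L(b) = (2*b)*(2*b) = 4*b**2)
1/(L(-16) + X(c(3, -1))) = 1/(4*(-16)**2 + (-3)**2) = 1/(4*256 + 9) = 1/(1024 + 9) = 1/1033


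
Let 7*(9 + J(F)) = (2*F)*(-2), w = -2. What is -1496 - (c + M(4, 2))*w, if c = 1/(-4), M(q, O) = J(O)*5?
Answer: -22371/14 ≈ -1597.9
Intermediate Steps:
J(F) = -9 - 4*F/7 (J(F) = -9 + ((2*F)*(-2))/7 = -9 + (-4*F)/7 = -9 - 4*F/7)
M(q, O) = -45 - 20*O/7 (M(q, O) = (-9 - 4*O/7)*5 = -45 - 20*O/7)
c = -¼ ≈ -0.25000
-1496 - (c + M(4, 2))*w = -1496 - (-¼ + (-45 - 20/7*2))*(-2) = -1496 - (-¼ + (-45 - 40/7))*(-2) = -1496 - (-¼ - 355/7)*(-2) = -1496 - (-1427)*(-2)/28 = -1496 - 1*1427/14 = -1496 - 1427/14 = -22371/14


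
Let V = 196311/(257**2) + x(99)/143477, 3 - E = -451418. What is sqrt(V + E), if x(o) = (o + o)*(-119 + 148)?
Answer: sqrt(613783879271911032026)/36873589 ≈ 671.88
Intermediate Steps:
x(o) = 58*o (x(o) = (2*o)*29 = 58*o)
E = 451421 (E = 3 - 1*(-451418) = 3 + 451418 = 451421)
V = 28545366705/9476512373 (V = 196311/(257**2) + (58*99)/143477 = 196311/66049 + 5742*(1/143477) = 196311*(1/66049) + 5742/143477 = 196311/66049 + 5742/143477 = 28545366705/9476512373 ≈ 3.0122)
sqrt(V + E) = sqrt(28545366705/9476512373 + 451421) = sqrt(4277925237298738/9476512373) = sqrt(613783879271911032026)/36873589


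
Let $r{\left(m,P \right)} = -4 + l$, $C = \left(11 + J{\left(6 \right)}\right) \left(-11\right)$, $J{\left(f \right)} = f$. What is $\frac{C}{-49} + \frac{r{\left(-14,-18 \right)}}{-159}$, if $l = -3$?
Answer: $\frac{30076}{7791} \approx 3.8604$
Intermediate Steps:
$C = -187$ ($C = \left(11 + 6\right) \left(-11\right) = 17 \left(-11\right) = -187$)
$r{\left(m,P \right)} = -7$ ($r{\left(m,P \right)} = -4 - 3 = -7$)
$\frac{C}{-49} + \frac{r{\left(-14,-18 \right)}}{-159} = - \frac{187}{-49} - \frac{7}{-159} = \left(-187\right) \left(- \frac{1}{49}\right) - - \frac{7}{159} = \frac{187}{49} + \frac{7}{159} = \frac{30076}{7791}$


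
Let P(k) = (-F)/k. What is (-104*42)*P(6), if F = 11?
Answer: 8008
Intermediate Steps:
P(k) = -11/k (P(k) = (-1*11)/k = -11/k)
(-104*42)*P(6) = (-104*42)*(-11/6) = -(-48048)/6 = -4368*(-11/6) = 8008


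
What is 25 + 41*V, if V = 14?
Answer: 599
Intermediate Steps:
25 + 41*V = 25 + 41*14 = 25 + 574 = 599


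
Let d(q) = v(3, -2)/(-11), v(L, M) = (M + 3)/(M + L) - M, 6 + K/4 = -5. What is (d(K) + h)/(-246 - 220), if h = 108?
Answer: -1185/5126 ≈ -0.23117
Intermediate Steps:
K = -44 (K = -24 + 4*(-5) = -24 - 20 = -44)
v(L, M) = -M + (3 + M)/(L + M) (v(L, M) = (3 + M)/(L + M) - M = -M + (3 + M)/(L + M))
d(q) = -3/11 (d(q) = ((3 - 2 - 1*(-2)**2 - 1*3*(-2))/(3 - 2))/(-11) = ((3 - 2 - 1*4 + 6)/1)*(-1/11) = (1*(3 - 2 - 4 + 6))*(-1/11) = (1*3)*(-1/11) = 3*(-1/11) = -3/11)
(d(K) + h)/(-246 - 220) = (-3/11 + 108)/(-246 - 220) = (1185/11)/(-466) = (1185/11)*(-1/466) = -1185/5126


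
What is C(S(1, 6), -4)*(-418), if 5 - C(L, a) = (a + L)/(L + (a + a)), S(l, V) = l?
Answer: -13376/7 ≈ -1910.9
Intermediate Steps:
C(L, a) = 5 - (L + a)/(L + 2*a) (C(L, a) = 5 - (a + L)/(L + (a + a)) = 5 - (L + a)/(L + 2*a))
C(S(1, 6), -4)*(-418) = ((4*1 + 9*(-4))/(1 + 2*(-4)))*(-418) = ((4 - 36)/(1 - 8))*(-418) = (-32/(-7))*(-418) = -1/7*(-32)*(-418) = (32/7)*(-418) = -13376/7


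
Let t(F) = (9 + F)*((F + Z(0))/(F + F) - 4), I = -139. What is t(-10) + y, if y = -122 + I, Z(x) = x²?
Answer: -515/2 ≈ -257.50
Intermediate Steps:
y = -261 (y = -122 - 139 = -261)
t(F) = -63/2 - 7*F/2 (t(F) = (9 + F)*((F + 0²)/(F + F) - 4) = (9 + F)*((F + 0)/((2*F)) - 4) = (9 + F)*(F*(1/(2*F)) - 4) = (9 + F)*(½ - 4) = (9 + F)*(-7/2) = -63/2 - 7*F/2)
t(-10) + y = (-63/2 - 7/2*(-10)) - 261 = (-63/2 + 35) - 261 = 7/2 - 261 = -515/2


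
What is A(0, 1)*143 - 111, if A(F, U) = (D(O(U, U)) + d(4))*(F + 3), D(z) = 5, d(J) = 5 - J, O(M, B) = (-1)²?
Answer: 2463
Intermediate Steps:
O(M, B) = 1
A(F, U) = 18 + 6*F (A(F, U) = (5 + (5 - 1*4))*(F + 3) = (5 + (5 - 4))*(3 + F) = (5 + 1)*(3 + F) = 6*(3 + F) = 18 + 6*F)
A(0, 1)*143 - 111 = (18 + 6*0)*143 - 111 = (18 + 0)*143 - 111 = 18*143 - 111 = 2574 - 111 = 2463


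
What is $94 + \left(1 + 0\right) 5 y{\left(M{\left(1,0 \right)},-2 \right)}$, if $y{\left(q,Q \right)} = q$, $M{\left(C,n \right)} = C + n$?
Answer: $99$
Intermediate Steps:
$94 + \left(1 + 0\right) 5 y{\left(M{\left(1,0 \right)},-2 \right)} = 94 + \left(1 + 0\right) 5 \left(1 + 0\right) = 94 + 1 \cdot 5 \cdot 1 = 94 + 5 \cdot 1 = 94 + 5 = 99$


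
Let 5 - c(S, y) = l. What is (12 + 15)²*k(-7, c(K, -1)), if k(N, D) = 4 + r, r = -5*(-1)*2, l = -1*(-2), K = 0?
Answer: 10206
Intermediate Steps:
l = 2
c(S, y) = 3 (c(S, y) = 5 - 1*2 = 5 - 2 = 3)
r = 10 (r = 5*2 = 10)
k(N, D) = 14 (k(N, D) = 4 + 10 = 14)
(12 + 15)²*k(-7, c(K, -1)) = (12 + 15)²*14 = 27²*14 = 729*14 = 10206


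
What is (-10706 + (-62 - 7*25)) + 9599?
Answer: -1344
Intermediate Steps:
(-10706 + (-62 - 7*25)) + 9599 = (-10706 + (-62 - 175)) + 9599 = (-10706 - 237) + 9599 = -10943 + 9599 = -1344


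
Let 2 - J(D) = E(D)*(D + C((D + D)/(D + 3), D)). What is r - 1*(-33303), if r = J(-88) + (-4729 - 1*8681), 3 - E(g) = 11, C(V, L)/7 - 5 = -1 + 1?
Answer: 19471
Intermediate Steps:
C(V, L) = 35 (C(V, L) = 35 + 7*(-1 + 1) = 35 + 7*0 = 35 + 0 = 35)
E(g) = -8 (E(g) = 3 - 1*11 = 3 - 11 = -8)
J(D) = 282 + 8*D (J(D) = 2 - (-8)*(D + 35) = 2 - (-8)*(35 + D) = 2 - (-280 - 8*D) = 2 + (280 + 8*D) = 282 + 8*D)
r = -13832 (r = (282 + 8*(-88)) + (-4729 - 1*8681) = (282 - 704) + (-4729 - 8681) = -422 - 13410 = -13832)
r - 1*(-33303) = -13832 - 1*(-33303) = -13832 + 33303 = 19471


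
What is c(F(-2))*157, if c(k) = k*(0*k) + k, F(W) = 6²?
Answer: 5652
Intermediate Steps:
F(W) = 36
c(k) = k (c(k) = k*0 + k = 0 + k = k)
c(F(-2))*157 = 36*157 = 5652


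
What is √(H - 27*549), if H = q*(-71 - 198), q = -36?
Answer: 3*I*√571 ≈ 71.687*I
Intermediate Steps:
H = 9684 (H = -36*(-71 - 198) = -36*(-269) = 9684)
√(H - 27*549) = √(9684 - 27*549) = √(9684 - 14823) = √(-5139) = 3*I*√571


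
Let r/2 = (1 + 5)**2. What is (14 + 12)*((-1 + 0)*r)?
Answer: -1872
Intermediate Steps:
r = 72 (r = 2*(1 + 5)**2 = 2*6**2 = 2*36 = 72)
(14 + 12)*((-1 + 0)*r) = (14 + 12)*((-1 + 0)*72) = 26*(-1*72) = 26*(-72) = -1872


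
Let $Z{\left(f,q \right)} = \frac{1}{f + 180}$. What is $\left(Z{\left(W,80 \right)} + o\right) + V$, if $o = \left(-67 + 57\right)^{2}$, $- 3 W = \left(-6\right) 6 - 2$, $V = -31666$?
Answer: $- \frac{18245145}{578} \approx -31566.0$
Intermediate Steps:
$W = \frac{38}{3}$ ($W = - \frac{\left(-6\right) 6 - 2}{3} = - \frac{-36 - 2}{3} = \left(- \frac{1}{3}\right) \left(-38\right) = \frac{38}{3} \approx 12.667$)
$Z{\left(f,q \right)} = \frac{1}{180 + f}$
$o = 100$ ($o = \left(-10\right)^{2} = 100$)
$\left(Z{\left(W,80 \right)} + o\right) + V = \left(\frac{1}{180 + \frac{38}{3}} + 100\right) - 31666 = \left(\frac{1}{\frac{578}{3}} + 100\right) - 31666 = \left(\frac{3}{578} + 100\right) - 31666 = \frac{57803}{578} - 31666 = - \frac{18245145}{578}$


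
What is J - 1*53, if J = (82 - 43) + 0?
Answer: -14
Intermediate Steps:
J = 39 (J = 39 + 0 = 39)
J - 1*53 = 39 - 1*53 = 39 - 53 = -14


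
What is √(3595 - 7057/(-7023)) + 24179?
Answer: 24179 + √177364053066/7023 ≈ 24239.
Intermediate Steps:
√(3595 - 7057/(-7023)) + 24179 = √(3595 - 7057*(-1/7023)) + 24179 = √(3595 + 7057/7023) + 24179 = √(25254742/7023) + 24179 = √177364053066/7023 + 24179 = 24179 + √177364053066/7023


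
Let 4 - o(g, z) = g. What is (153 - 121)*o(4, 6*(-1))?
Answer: 0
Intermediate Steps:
o(g, z) = 4 - g
(153 - 121)*o(4, 6*(-1)) = (153 - 121)*(4 - 1*4) = 32*(4 - 4) = 32*0 = 0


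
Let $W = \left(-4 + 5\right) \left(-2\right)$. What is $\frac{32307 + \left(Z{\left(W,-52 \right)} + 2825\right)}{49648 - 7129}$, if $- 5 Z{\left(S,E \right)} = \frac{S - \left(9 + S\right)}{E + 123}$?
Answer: $\frac{12471869}{15094245} \approx 0.82627$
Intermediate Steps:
$W = -2$ ($W = 1 \left(-2\right) = -2$)
$Z{\left(S,E \right)} = \frac{9}{5 \left(123 + E\right)}$ ($Z{\left(S,E \right)} = - \frac{\left(S - \left(9 + S\right)\right) \frac{1}{E + 123}}{5} = - \frac{\left(-9\right) \frac{1}{123 + E}}{5} = \frac{9}{5 \left(123 + E\right)}$)
$\frac{32307 + \left(Z{\left(W,-52 \right)} + 2825\right)}{49648 - 7129} = \frac{32307 + \left(\frac{9}{5 \left(123 - 52\right)} + 2825\right)}{49648 - 7129} = \frac{32307 + \left(\frac{9}{5 \cdot 71} + 2825\right)}{42519} = \left(32307 + \left(\frac{9}{5} \cdot \frac{1}{71} + 2825\right)\right) \frac{1}{42519} = \left(32307 + \left(\frac{9}{355} + 2825\right)\right) \frac{1}{42519} = \left(32307 + \frac{1002884}{355}\right) \frac{1}{42519} = \frac{12471869}{355} \cdot \frac{1}{42519} = \frac{12471869}{15094245}$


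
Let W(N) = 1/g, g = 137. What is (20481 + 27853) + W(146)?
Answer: 6621759/137 ≈ 48334.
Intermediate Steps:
W(N) = 1/137
(20481 + 27853) + W(146) = (20481 + 27853) + 1/137 = 48334 + 1/137 = 6621759/137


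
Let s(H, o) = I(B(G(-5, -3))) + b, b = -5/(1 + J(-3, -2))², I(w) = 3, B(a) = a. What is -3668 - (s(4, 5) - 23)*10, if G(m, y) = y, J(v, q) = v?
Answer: -6911/2 ≈ -3455.5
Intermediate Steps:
b = -5/4 (b = -5/(1 - 3)² = -5/((-2)²) = -5/4 ≈ -1.2500)
s(H, o) = 7/4 (s(H, o) = 3 - 5/4 = 7/4)
-3668 - (s(4, 5) - 23)*10 = -3668 - (7/4 - 23)*10 = -3668 - (-85)*10/4 = -3668 - 1*(-425/2) = -3668 + 425/2 = -6911/2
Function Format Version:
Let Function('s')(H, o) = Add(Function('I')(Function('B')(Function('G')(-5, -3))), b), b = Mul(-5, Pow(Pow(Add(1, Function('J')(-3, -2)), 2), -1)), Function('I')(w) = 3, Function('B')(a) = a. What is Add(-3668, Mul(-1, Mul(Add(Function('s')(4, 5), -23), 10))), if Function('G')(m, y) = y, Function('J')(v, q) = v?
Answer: Rational(-6911, 2) ≈ -3455.5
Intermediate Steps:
b = Rational(-5, 4) (b = Mul(-5, Pow(Pow(Add(1, -3), 2), -1)) = Mul(-5, Pow(Pow(-2, 2), -1)) = Mul(-5, Pow(4, -1)) = Mul(-5, Rational(1, 4)) = Rational(-5, 4) ≈ -1.2500)
Function('s')(H, o) = Rational(7, 4) (Function('s')(H, o) = Add(3, Rational(-5, 4)) = Rational(7, 4))
Add(-3668, Mul(-1, Mul(Add(Function('s')(4, 5), -23), 10))) = Add(-3668, Mul(-1, Mul(Add(Rational(7, 4), -23), 10))) = Add(-3668, Mul(-1, Mul(Rational(-85, 4), 10))) = Add(-3668, Mul(-1, Rational(-425, 2))) = Add(-3668, Rational(425, 2)) = Rational(-6911, 2)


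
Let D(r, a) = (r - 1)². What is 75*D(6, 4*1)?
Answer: 1875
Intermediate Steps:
D(r, a) = (-1 + r)²
75*D(6, 4*1) = 75*(-1 + 6)² = 75*5² = 75*25 = 1875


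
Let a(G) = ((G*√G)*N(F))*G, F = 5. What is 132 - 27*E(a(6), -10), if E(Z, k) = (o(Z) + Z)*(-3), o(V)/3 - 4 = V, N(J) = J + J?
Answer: 1104 + 116640*√6 ≈ 2.8681e+5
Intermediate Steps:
N(J) = 2*J
a(G) = 10*G^(5/2) (a(G) = ((G*√G)*(2*5))*G = (G^(3/2)*10)*G = (10*G^(3/2))*G = 10*G^(5/2))
o(V) = 12 + 3*V
E(Z, k) = -36 - 12*Z (E(Z, k) = ((12 + 3*Z) + Z)*(-3) = (12 + 4*Z)*(-3) = -36 - 12*Z)
132 - 27*E(a(6), -10) = 132 - 27*(-36 - 120*6^(5/2)) = 132 - 27*(-36 - 120*36*√6) = 132 - 27*(-36 - 4320*√6) = 132 + (972 + 116640*√6) = 1104 + 116640*√6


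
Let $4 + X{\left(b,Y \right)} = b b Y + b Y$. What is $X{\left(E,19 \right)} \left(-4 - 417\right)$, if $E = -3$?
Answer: $-46310$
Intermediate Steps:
$X{\left(b,Y \right)} = -4 + Y b + Y b^{2}$ ($X{\left(b,Y \right)} = -4 + \left(b b Y + b Y\right) = -4 + \left(b^{2} Y + Y b\right) = -4 + \left(Y b^{2} + Y b\right) = -4 + \left(Y b + Y b^{2}\right) = -4 + Y b + Y b^{2}$)
$X{\left(E,19 \right)} \left(-4 - 417\right) = \left(-4 + 19 \left(-3\right) + 19 \left(-3\right)^{2}\right) \left(-4 - 417\right) = \left(-4 - 57 + 19 \cdot 9\right) \left(-421\right) = \left(-4 - 57 + 171\right) \left(-421\right) = 110 \left(-421\right) = -46310$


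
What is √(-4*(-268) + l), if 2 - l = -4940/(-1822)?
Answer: 2*√222271246/911 ≈ 32.731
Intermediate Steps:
l = -648/911 (l = 2 - (-4940)/(-1822) = 2 - (-4940)*(-1)/1822 = 2 - 1*2470/911 = 2 - 2470/911 = -648/911 ≈ -0.71131)
√(-4*(-268) + l) = √(-4*(-268) - 648/911) = √(1072 - 648/911) = √(975944/911) = 2*√222271246/911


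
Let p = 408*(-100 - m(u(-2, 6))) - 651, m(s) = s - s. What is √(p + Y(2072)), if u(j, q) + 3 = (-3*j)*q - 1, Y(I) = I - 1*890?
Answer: I*√40269 ≈ 200.67*I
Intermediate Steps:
Y(I) = -890 + I (Y(I) = I - 890 = -890 + I)
u(j, q) = -4 - 3*j*q (u(j, q) = -3 + ((-3*j)*q - 1) = -3 + (-3*j*q - 1) = -3 + (-1 - 3*j*q) = -4 - 3*j*q)
m(s) = 0
p = -41451 (p = 408*(-100 - 1*0) - 651 = 408*(-100 + 0) - 651 = 408*(-100) - 651 = -40800 - 651 = -41451)
√(p + Y(2072)) = √(-41451 + (-890 + 2072)) = √(-41451 + 1182) = √(-40269) = I*√40269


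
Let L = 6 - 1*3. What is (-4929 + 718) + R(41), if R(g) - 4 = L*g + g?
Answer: -4043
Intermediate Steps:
L = 3 (L = 6 - 3 = 3)
R(g) = 4 + 4*g (R(g) = 4 + (3*g + g) = 4 + 4*g)
(-4929 + 718) + R(41) = (-4929 + 718) + (4 + 4*41) = -4211 + (4 + 164) = -4211 + 168 = -4043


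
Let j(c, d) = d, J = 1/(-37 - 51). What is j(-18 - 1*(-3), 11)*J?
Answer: -⅛ ≈ -0.12500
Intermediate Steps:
J = -1/88 (J = 1/(-88) = -1/88 ≈ -0.011364)
j(-18 - 1*(-3), 11)*J = 11*(-1/88) = -⅛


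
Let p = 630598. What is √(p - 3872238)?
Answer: 2*I*√810410 ≈ 1800.5*I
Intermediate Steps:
√(p - 3872238) = √(630598 - 3872238) = √(-3241640) = 2*I*√810410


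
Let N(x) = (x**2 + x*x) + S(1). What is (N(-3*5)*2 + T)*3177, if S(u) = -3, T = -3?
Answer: 2830707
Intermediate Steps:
N(x) = -3 + 2*x**2 (N(x) = (x**2 + x*x) - 3 = (x**2 + x**2) - 3 = 2*x**2 - 3 = -3 + 2*x**2)
(N(-3*5)*2 + T)*3177 = ((-3 + 2*(-3*5)**2)*2 - 3)*3177 = ((-3 + 2*(-15)**2)*2 - 3)*3177 = ((-3 + 2*225)*2 - 3)*3177 = ((-3 + 450)*2 - 3)*3177 = (447*2 - 3)*3177 = (894 - 3)*3177 = 891*3177 = 2830707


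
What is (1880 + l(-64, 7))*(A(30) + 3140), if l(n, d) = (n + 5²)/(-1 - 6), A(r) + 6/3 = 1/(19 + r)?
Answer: 2029517837/343 ≈ 5.9170e+6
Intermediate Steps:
A(r) = -2 + 1/(19 + r)
l(n, d) = -25/7 - n/7 (l(n, d) = (n + 25)/(-7) = (25 + n)*(-⅐) = -25/7 - n/7)
(1880 + l(-64, 7))*(A(30) + 3140) = (1880 + (-25/7 - ⅐*(-64)))*((-37 - 2*30)/(19 + 30) + 3140) = (1880 + (-25/7 + 64/7))*((-37 - 60)/49 + 3140) = (1880 + 39/7)*((1/49)*(-97) + 3140) = 13199*(-97/49 + 3140)/7 = (13199/7)*(153763/49) = 2029517837/343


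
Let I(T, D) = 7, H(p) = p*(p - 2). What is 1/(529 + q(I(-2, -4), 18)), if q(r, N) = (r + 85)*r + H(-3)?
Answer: 1/1188 ≈ 0.00084175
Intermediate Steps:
H(p) = p*(-2 + p)
q(r, N) = 15 + r*(85 + r) (q(r, N) = (r + 85)*r - 3*(-2 - 3) = (85 + r)*r - 3*(-5) = r*(85 + r) + 15 = 15 + r*(85 + r))
1/(529 + q(I(-2, -4), 18)) = 1/(529 + (15 + 7**2 + 85*7)) = 1/(529 + (15 + 49 + 595)) = 1/(529 + 659) = 1/1188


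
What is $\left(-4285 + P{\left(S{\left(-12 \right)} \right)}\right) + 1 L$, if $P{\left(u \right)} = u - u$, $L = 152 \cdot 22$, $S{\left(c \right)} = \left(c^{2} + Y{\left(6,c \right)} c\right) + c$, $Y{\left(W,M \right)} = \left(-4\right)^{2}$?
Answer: $-941$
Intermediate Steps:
$Y{\left(W,M \right)} = 16$
$S{\left(c \right)} = c^{2} + 17 c$ ($S{\left(c \right)} = \left(c^{2} + 16 c\right) + c = c^{2} + 17 c$)
$L = 3344$
$P{\left(u \right)} = 0$
$\left(-4285 + P{\left(S{\left(-12 \right)} \right)}\right) + 1 L = \left(-4285 + 0\right) + 1 \cdot 3344 = -4285 + 3344 = -941$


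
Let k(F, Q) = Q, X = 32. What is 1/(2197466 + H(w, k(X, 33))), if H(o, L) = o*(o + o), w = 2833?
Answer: 1/18249244 ≈ 5.4797e-8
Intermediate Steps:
H(o, L) = 2*o² (H(o, L) = o*(2*o) = 2*o²)
1/(2197466 + H(w, k(X, 33))) = 1/(2197466 + 2*2833²) = 1/(2197466 + 2*8025889) = 1/(2197466 + 16051778) = 1/18249244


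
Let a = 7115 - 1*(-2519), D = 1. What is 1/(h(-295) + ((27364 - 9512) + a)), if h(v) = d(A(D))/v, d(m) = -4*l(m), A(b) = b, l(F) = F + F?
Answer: 295/8108378 ≈ 3.6382e-5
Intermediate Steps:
l(F) = 2*F
d(m) = -8*m
a = 9634 (a = 7115 + 2519 = 9634)
h(v) = -8/v (h(v) = (-8*1)/v = -8/v)
1/(h(-295) + ((27364 - 9512) + a)) = 1/(-8/(-295) + ((27364 - 9512) + 9634)) = 1/(-8*(-1/295) + (17852 + 9634)) = 1/(8/295 + 27486) = 1/(8108378/295) = 295/8108378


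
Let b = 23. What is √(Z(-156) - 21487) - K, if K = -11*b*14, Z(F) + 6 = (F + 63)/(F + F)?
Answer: 3542 + I*√58116266/52 ≈ 3542.0 + 146.6*I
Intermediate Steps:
Z(F) = -6 + (63 + F)/(2*F) (Z(F) = -6 + (F + 63)/(F + F) = -6 + (63 + F)/((2*F)) = -6 + (63 + F)*(1/(2*F)) = -6 + (63 + F)/(2*F))
K = -3542 (K = -11*23*14 = -253*14 = -3542)
√(Z(-156) - 21487) - K = √((½)*(63 - 11*(-156))/(-156) - 21487) - 1*(-3542) = √((½)*(-1/156)*(63 + 1716) - 21487) + 3542 = √((½)*(-1/156)*1779 - 21487) + 3542 = √(-593/104 - 21487) + 3542 = √(-2235241/104) + 3542 = I*√58116266/52 + 3542 = 3542 + I*√58116266/52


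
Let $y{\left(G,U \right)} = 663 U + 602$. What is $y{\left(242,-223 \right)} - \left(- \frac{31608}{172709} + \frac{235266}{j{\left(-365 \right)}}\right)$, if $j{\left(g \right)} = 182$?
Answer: $- \frac{2334523674662}{15716519} \approx -1.4854 \cdot 10^{5}$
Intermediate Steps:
$y{\left(G,U \right)} = 602 + 663 U$
$y{\left(242,-223 \right)} - \left(- \frac{31608}{172709} + \frac{235266}{j{\left(-365 \right)}}\right) = \left(602 + 663 \left(-223\right)\right) - \left(- \frac{31608}{172709} + \frac{117633}{91}\right) = \left(602 - 147849\right) - \frac{20313401469}{15716519} = -147247 + \left(\frac{31608}{172709} - \frac{117633}{91}\right) = -147247 - \frac{20313401469}{15716519} = - \frac{2334523674662}{15716519}$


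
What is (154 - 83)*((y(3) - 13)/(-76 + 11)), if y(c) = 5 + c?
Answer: 71/13 ≈ 5.4615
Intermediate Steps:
(154 - 83)*((y(3) - 13)/(-76 + 11)) = (154 - 83)*(((5 + 3) - 13)/(-76 + 11)) = 71*((8 - 13)/(-65)) = 71*(-5*(-1/65)) = 71*(1/13) = 71/13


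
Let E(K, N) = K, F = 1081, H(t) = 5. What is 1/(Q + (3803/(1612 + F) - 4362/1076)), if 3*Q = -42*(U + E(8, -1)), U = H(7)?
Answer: -1448834/267515207 ≈ -0.0054159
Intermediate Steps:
U = 5
Q = -182 (Q = (-42*(5 + 8))/3 = (-42*13)/3 = (⅓)*(-546) = -182)
1/(Q + (3803/(1612 + F) - 4362/1076)) = 1/(-182 + (3803/(1612 + 1081) - 4362/1076)) = 1/(-182 + (3803/2693 - 4362*1/1076)) = 1/(-182 + (3803*(1/2693) - 2181/538)) = 1/(-182 + (3803/2693 - 2181/538)) = 1/(-182 - 3827419/1448834) = 1/(-267515207/1448834) = -1448834/267515207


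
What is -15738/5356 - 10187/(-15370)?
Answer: -23416436/10290215 ≈ -2.2756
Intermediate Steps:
-15738/5356 - 10187/(-15370) = -15738*1/5356 - 10187*(-1/15370) = -7869/2678 + 10187/15370 = -23416436/10290215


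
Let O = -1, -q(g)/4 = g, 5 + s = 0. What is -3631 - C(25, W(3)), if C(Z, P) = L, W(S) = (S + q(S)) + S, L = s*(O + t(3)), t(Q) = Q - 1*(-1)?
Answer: -3616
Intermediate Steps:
s = -5 (s = -5 + 0 = -5)
q(g) = -4*g
t(Q) = 1 + Q (t(Q) = Q + 1 = 1 + Q)
L = -15 (L = -5*(-1 + (1 + 3)) = -5*(-1 + 4) = -5*3 = -15)
W(S) = -2*S (W(S) = (S - 4*S) + S = -3*S + S = -2*S)
C(Z, P) = -15
-3631 - C(25, W(3)) = -3631 - 1*(-15) = -3631 + 15 = -3616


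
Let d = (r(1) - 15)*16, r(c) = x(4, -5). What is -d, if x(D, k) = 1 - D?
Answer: 288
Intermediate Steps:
r(c) = -3 (r(c) = 1 - 1*4 = 1 - 4 = -3)
d = -288 (d = (-3 - 15)*16 = -18*16 = -288)
-d = -1*(-288) = 288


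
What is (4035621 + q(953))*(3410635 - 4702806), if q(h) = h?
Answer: -5215943862154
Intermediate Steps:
(4035621 + q(953))*(3410635 - 4702806) = (4035621 + 953)*(3410635 - 4702806) = 4036574*(-1292171) = -5215943862154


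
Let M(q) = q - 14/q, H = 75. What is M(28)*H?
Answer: 4125/2 ≈ 2062.5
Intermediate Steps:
M(q) = q - 14/q
M(28)*H = (28 - 14/28)*75 = (28 - 14*1/28)*75 = (28 - ½)*75 = (55/2)*75 = 4125/2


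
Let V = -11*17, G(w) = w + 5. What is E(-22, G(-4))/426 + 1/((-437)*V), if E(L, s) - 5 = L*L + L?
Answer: 38163199/34812294 ≈ 1.0963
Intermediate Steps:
G(w) = 5 + w
E(L, s) = 5 + L + L² (E(L, s) = 5 + (L*L + L) = 5 + (L² + L) = 5 + (L + L²) = 5 + L + L²)
V = -187
E(-22, G(-4))/426 + 1/((-437)*V) = (5 - 22 + (-22)²)/426 + 1/(-437*(-187)) = (5 - 22 + 484)*(1/426) - 1/437*(-1/187) = 467*(1/426) + 1/81719 = 467/426 + 1/81719 = 38163199/34812294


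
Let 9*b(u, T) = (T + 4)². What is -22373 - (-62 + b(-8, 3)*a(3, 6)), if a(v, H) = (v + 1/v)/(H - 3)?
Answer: -1807681/81 ≈ -22317.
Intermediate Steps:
b(u, T) = (4 + T)²/9 (b(u, T) = (T + 4)²/9 = (4 + T)²/9)
a(v, H) = (v + 1/v)/(-3 + H)
-22373 - (-62 + b(-8, 3)*a(3, 6)) = -22373 - (-62 + ((4 + 3)²/9)*((1 + 3²)/(3*(-3 + 6)))) = -22373 - (-62 + ((⅑)*7²)*((⅓)*(1 + 9)/3)) = -22373 - (-62 + ((⅑)*49)*((⅓)*(⅓)*10)) = -22373 - (-62 + (49/9)*(10/9)) = -22373 - (-62 + 490/81) = -22373 - 1*(-4532/81) = -22373 + 4532/81 = -1807681/81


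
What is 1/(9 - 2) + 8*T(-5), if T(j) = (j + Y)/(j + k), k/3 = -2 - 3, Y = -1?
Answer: 89/35 ≈ 2.5429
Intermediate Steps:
k = -15 (k = 3*(-2 - 3) = 3*(-5) = -15)
T(j) = (-1 + j)/(-15 + j) (T(j) = (j - 1)/(j - 15) = (-1 + j)/(-15 + j))
1/(9 - 2) + 8*T(-5) = 1/(9 - 2) + 8*((-1 - 5)/(-15 - 5)) = 1/7 + 8*(-6/(-20)) = ⅐ + 8*(-1/20*(-6)) = ⅐ + 8*(3/10) = ⅐ + 12/5 = 89/35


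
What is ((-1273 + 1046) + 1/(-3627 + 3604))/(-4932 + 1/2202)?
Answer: 11498844/249786049 ≈ 0.046035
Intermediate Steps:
((-1273 + 1046) + 1/(-3627 + 3604))/(-4932 + 1/2202) = (-227 + 1/(-23))/(-4932 + 1/2202) = (-227 - 1/23)/(-10860263/2202) = -5222/23*(-2202/10860263) = 11498844/249786049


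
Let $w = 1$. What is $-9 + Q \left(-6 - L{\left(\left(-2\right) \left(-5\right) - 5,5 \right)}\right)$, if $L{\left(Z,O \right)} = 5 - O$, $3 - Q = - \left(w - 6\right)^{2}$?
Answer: $-177$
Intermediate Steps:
$Q = 28$ ($Q = 3 - - \left(1 - 6\right)^{2} = 3 - - \left(-5\right)^{2} = 3 - \left(-1\right) 25 = 3 - -25 = 3 + 25 = 28$)
$-9 + Q \left(-6 - L{\left(\left(-2\right) \left(-5\right) - 5,5 \right)}\right) = -9 + 28 \left(-6 - \left(5 - 5\right)\right) = -9 + 28 \left(-6 - 0\right) = -9 + 28 \left(-6 + 0\right) = -9 + 28 \left(-6\right) = -9 - 168 = -177$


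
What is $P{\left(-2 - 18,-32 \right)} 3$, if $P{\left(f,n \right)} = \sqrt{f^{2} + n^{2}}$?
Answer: $12 \sqrt{89} \approx 113.21$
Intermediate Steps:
$P{\left(-2 - 18,-32 \right)} 3 = \sqrt{\left(-2 - 18\right)^{2} + \left(-32\right)^{2}} \cdot 3 = \sqrt{\left(-2 - 18\right)^{2} + 1024} \cdot 3 = \sqrt{\left(-20\right)^{2} + 1024} \cdot 3 = \sqrt{400 + 1024} \cdot 3 = \sqrt{1424} \cdot 3 = 4 \sqrt{89} \cdot 3 = 12 \sqrt{89}$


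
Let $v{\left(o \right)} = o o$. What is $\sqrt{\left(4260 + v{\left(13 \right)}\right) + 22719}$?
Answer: $2 \sqrt{6787} \approx 164.77$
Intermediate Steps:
$v{\left(o \right)} = o^{2}$
$\sqrt{\left(4260 + v{\left(13 \right)}\right) + 22719} = \sqrt{\left(4260 + 13^{2}\right) + 22719} = \sqrt{\left(4260 + 169\right) + 22719} = \sqrt{4429 + 22719} = \sqrt{27148} = 2 \sqrt{6787}$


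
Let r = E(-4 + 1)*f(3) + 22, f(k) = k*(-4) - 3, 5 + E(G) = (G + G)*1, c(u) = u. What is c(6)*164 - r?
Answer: 797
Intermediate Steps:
E(G) = -5 + 2*G (E(G) = -5 + (G + G)*1 = -5 + (2*G)*1 = -5 + 2*G)
f(k) = -3 - 4*k (f(k) = -4*k - 3 = -3 - 4*k)
r = 187 (r = (-5 + 2*(-4 + 1))*(-3 - 4*3) + 22 = (-5 + 2*(-3))*(-3 - 12) + 22 = (-5 - 6)*(-15) + 22 = -11*(-15) + 22 = 165 + 22 = 187)
c(6)*164 - r = 6*164 - 1*187 = 984 - 187 = 797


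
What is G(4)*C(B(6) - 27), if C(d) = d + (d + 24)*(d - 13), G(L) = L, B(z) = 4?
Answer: -236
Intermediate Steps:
C(d) = d + (-13 + d)*(24 + d) (C(d) = d + (24 + d)*(-13 + d) = d + (-13 + d)*(24 + d))
G(4)*C(B(6) - 27) = 4*(-312 + (4 - 27)**2 + 12*(4 - 27)) = 4*(-312 + (-23)**2 + 12*(-23)) = 4*(-312 + 529 - 276) = 4*(-59) = -236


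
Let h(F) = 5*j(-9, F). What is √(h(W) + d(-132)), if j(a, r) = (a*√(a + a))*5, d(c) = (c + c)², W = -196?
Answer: 3*√(7744 - 75*I*√2) ≈ 264.01 - 1.8079*I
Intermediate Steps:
d(c) = 4*c² (d(c) = (2*c)² = 4*c²)
j(a, r) = 5*√2*a^(3/2) (j(a, r) = (a*√(2*a))*5 = (a*(√2*√a))*5 = (√2*a^(3/2))*5 = 5*√2*a^(3/2))
h(F) = -675*I*√2 (h(F) = 5*(5*√2*(-9)^(3/2)) = 5*(5*√2*(-27*I)) = 5*(-135*I*√2) = -675*I*√2)
√(h(W) + d(-132)) = √(-675*I*√2 + 4*(-132)²) = √(-675*I*√2 + 4*17424) = √(-675*I*√2 + 69696) = √(69696 - 675*I*√2)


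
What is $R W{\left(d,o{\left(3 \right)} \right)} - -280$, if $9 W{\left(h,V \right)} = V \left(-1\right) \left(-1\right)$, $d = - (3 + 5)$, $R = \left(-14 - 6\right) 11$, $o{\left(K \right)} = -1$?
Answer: $\frac{2740}{9} \approx 304.44$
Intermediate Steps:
$R = -220$ ($R = \left(-20\right) 11 = -220$)
$d = -8$ ($d = \left(-1\right) 8 = -8$)
$W{\left(h,V \right)} = \frac{V}{9}$ ($W{\left(h,V \right)} = \frac{V \left(-1\right) \left(-1\right)}{9} = \frac{- V \left(-1\right)}{9} = \frac{V}{9}$)
$R W{\left(d,o{\left(3 \right)} \right)} - -280 = - 220 \cdot \frac{1}{9} \left(-1\right) - -280 = \left(-220\right) \left(- \frac{1}{9}\right) + \left(-143 + 423\right) = \frac{220}{9} + 280 = \frac{2740}{9}$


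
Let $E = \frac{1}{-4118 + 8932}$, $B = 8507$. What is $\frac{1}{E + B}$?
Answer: $\frac{4814}{40952699} \approx 0.00011755$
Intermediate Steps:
$E = \frac{1}{4814} \approx 0.00020773$
$\frac{1}{E + B} = \frac{1}{\frac{1}{4814} + 8507} = \frac{1}{\frac{40952699}{4814}} = \frac{4814}{40952699}$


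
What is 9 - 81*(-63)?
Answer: 5112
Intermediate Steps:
9 - 81*(-63) = 9 + 5103 = 5112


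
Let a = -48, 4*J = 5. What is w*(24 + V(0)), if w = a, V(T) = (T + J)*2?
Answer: -1272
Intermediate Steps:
J = 5/4 (J = (¼)*5 = 5/4 ≈ 1.2500)
V(T) = 5/2 + 2*T (V(T) = (T + 5/4)*2 = (5/4 + T)*2 = 5/2 + 2*T)
w = -48
w*(24 + V(0)) = -48*(24 + (5/2 + 2*0)) = -48*(24 + (5/2 + 0)) = -48*(24 + 5/2) = -48*53/2 = -1272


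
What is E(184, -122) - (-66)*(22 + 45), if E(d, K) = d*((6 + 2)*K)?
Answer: -175162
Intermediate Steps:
E(d, K) = 8*K*d (E(d, K) = d*(8*K) = 8*K*d)
E(184, -122) - (-66)*(22 + 45) = 8*(-122)*184 - (-66)*(22 + 45) = -179584 - (-66)*67 = -179584 - 1*(-4422) = -179584 + 4422 = -175162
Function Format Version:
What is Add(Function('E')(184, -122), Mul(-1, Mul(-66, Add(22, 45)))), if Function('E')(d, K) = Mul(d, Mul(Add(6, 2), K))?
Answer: -175162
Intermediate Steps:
Function('E')(d, K) = Mul(8, K, d) (Function('E')(d, K) = Mul(d, Mul(8, K)) = Mul(8, K, d))
Add(Function('E')(184, -122), Mul(-1, Mul(-66, Add(22, 45)))) = Add(Mul(8, -122, 184), Mul(-1, Mul(-66, Add(22, 45)))) = Add(-179584, Mul(-1, Mul(-66, 67))) = Add(-179584, Mul(-1, -4422)) = Add(-179584, 4422) = -175162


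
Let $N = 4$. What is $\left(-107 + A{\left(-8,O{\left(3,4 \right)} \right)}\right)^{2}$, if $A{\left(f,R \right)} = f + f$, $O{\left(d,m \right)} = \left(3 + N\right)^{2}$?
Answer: $15129$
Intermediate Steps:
$O{\left(d,m \right)} = 49$ ($O{\left(d,m \right)} = \left(3 + 4\right)^{2} = 7^{2} = 49$)
$A{\left(f,R \right)} = 2 f$
$\left(-107 + A{\left(-8,O{\left(3,4 \right)} \right)}\right)^{2} = \left(-107 + 2 \left(-8\right)\right)^{2} = \left(-107 - 16\right)^{2} = \left(-123\right)^{2} = 15129$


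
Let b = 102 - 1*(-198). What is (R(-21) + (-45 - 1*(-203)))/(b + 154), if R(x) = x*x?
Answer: 599/454 ≈ 1.3194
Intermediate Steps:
R(x) = x**2
b = 300 (b = 102 + 198 = 300)
(R(-21) + (-45 - 1*(-203)))/(b + 154) = ((-21)**2 + (-45 - 1*(-203)))/(300 + 154) = (441 + (-45 + 203))/454 = (441 + 158)*(1/454) = 599*(1/454) = 599/454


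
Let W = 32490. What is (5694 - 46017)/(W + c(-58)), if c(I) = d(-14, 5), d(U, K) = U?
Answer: -40323/32476 ≈ -1.2416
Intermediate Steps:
c(I) = -14
(5694 - 46017)/(W + c(-58)) = (5694 - 46017)/(32490 - 14) = -40323/32476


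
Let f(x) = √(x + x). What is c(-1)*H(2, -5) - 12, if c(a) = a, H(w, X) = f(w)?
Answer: -14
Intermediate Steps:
f(x) = √2*√x (f(x) = √(2*x) = √2*√x)
H(w, X) = √2*√w
c(-1)*H(2, -5) - 12 = -√2*√2 - 12 = -1*2 - 12 = -2 - 12 = -14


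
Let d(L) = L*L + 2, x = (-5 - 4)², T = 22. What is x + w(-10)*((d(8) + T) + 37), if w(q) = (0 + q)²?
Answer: 12581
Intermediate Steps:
w(q) = q²
x = 81 (x = (-9)² = 81)
d(L) = 2 + L² (d(L) = L² + 2 = 2 + L²)
x + w(-10)*((d(8) + T) + 37) = 81 + (-10)²*(((2 + 8²) + 22) + 37) = 81 + 100*(((2 + 64) + 22) + 37) = 81 + 100*((66 + 22) + 37) = 81 + 100*(88 + 37) = 81 + 100*125 = 81 + 12500 = 12581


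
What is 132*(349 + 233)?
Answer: 76824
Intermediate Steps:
132*(349 + 233) = 132*582 = 76824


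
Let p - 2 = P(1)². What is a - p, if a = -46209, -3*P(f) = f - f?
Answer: -46211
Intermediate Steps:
P(f) = 0 (P(f) = -(f - f)/3 = -⅓*0 = 0)
p = 2 (p = 2 + 0² = 2 + 0 = 2)
a - p = -46209 - 1*2 = -46209 - 2 = -46211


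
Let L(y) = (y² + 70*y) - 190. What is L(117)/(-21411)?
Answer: -21689/21411 ≈ -1.0130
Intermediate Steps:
L(y) = -190 + y² + 70*y
L(117)/(-21411) = (-190 + 117² + 70*117)/(-21411) = (-190 + 13689 + 8190)*(-1/21411) = 21689*(-1/21411) = -21689/21411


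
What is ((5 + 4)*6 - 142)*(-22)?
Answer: 1936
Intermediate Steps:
((5 + 4)*6 - 142)*(-22) = (9*6 - 142)*(-22) = (54 - 142)*(-22) = -88*(-22) = 1936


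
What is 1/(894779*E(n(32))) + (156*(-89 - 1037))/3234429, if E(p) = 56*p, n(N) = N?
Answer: -93884850136193/1728741889991424 ≈ -0.054308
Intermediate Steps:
1/(894779*E(n(32))) + (156*(-89 - 1037))/3234429 = 1/(894779*((56*32))) + (156*(-89 - 1037))/3234429 = (1/894779)/1792 + (156*(-1126))*(1/3234429) = (1/894779)*(1/1792) - 175656*1/3234429 = 1/1603443968 - 58552/1078143 = -93884850136193/1728741889991424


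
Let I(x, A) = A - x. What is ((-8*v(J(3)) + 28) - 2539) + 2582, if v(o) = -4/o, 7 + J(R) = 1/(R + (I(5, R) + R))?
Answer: 1789/27 ≈ 66.259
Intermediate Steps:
J(R) = -7 + 1/(-5 + 3*R) (J(R) = -7 + 1/(R + ((R - 1*5) + R)) = -7 + 1/(R + ((R - 5) + R)) = -7 + 1/(R + ((-5 + R) + R)) = -7 + 1/(R + (-5 + 2*R)) = -7 + 1/(-5 + 3*R))
((-8*v(J(3)) + 28) - 2539) + 2582 = ((-(-32)/(3*(12 - 7*3)/(-5 + 3*3)) + 28) - 2539) + 2582 = ((-(-32)/(3*(12 - 21)/(-5 + 9)) + 28) - 2539) + 2582 = ((-(-32)/(3*(-9)/4) + 28) - 2539) + 2582 = ((-(-32)/(3*(¼)*(-9)) + 28) - 2539) + 2582 = ((-(-32)/(-27/4) + 28) - 2539) + 2582 = ((-(-32)*(-4)/27 + 28) - 2539) + 2582 = ((-8*16/27 + 28) - 2539) + 2582 = ((-128/27 + 28) - 2539) + 2582 = (628/27 - 2539) + 2582 = -67925/27 + 2582 = 1789/27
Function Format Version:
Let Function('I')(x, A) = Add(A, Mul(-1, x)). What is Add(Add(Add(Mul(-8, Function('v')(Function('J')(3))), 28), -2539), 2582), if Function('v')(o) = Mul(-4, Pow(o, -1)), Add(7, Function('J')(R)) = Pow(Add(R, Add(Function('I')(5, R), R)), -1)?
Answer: Rational(1789, 27) ≈ 66.259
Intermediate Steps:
Function('J')(R) = Add(-7, Pow(Add(-5, Mul(3, R)), -1)) (Function('J')(R) = Add(-7, Pow(Add(R, Add(Add(R, Mul(-1, 5)), R)), -1)) = Add(-7, Pow(Add(R, Add(Add(R, -5), R)), -1)) = Add(-7, Pow(Add(R, Add(Add(-5, R), R)), -1)) = Add(-7, Pow(Add(R, Add(-5, Mul(2, R))), -1)) = Add(-7, Pow(Add(-5, Mul(3, R)), -1)))
Add(Add(Add(Mul(-8, Function('v')(Function('J')(3))), 28), -2539), 2582) = Add(Add(Add(Mul(-8, Mul(-4, Pow(Mul(3, Pow(Add(-5, Mul(3, 3)), -1), Add(12, Mul(-7, 3))), -1))), 28), -2539), 2582) = Add(Add(Add(Mul(-8, Mul(-4, Pow(Mul(3, Pow(Add(-5, 9), -1), Add(12, -21)), -1))), 28), -2539), 2582) = Add(Add(Add(Mul(-8, Mul(-4, Pow(Mul(3, Pow(4, -1), -9), -1))), 28), -2539), 2582) = Add(Add(Add(Mul(-8, Mul(-4, Pow(Mul(3, Rational(1, 4), -9), -1))), 28), -2539), 2582) = Add(Add(Add(Mul(-8, Mul(-4, Pow(Rational(-27, 4), -1))), 28), -2539), 2582) = Add(Add(Add(Mul(-8, Mul(-4, Rational(-4, 27))), 28), -2539), 2582) = Add(Add(Add(Mul(-8, Rational(16, 27)), 28), -2539), 2582) = Add(Add(Add(Rational(-128, 27), 28), -2539), 2582) = Add(Add(Rational(628, 27), -2539), 2582) = Add(Rational(-67925, 27), 2582) = Rational(1789, 27)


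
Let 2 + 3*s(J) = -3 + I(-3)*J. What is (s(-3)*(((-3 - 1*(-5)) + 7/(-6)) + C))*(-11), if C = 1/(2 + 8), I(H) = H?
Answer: -616/45 ≈ -13.689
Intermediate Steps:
C = ⅒ (C = 1/10 = ⅒ ≈ 0.10000)
s(J) = -5/3 - J (s(J) = -⅔ + (-3 - 3*J)/3 = -⅔ + (-1 - J) = -5/3 - J)
(s(-3)*(((-3 - 1*(-5)) + 7/(-6)) + C))*(-11) = ((-5/3 - 1*(-3))*(((-3 - 1*(-5)) + 7/(-6)) + ⅒))*(-11) = ((-5/3 + 3)*(((-3 + 5) + 7*(-⅙)) + ⅒))*(-11) = (4*((2 - 7/6) + ⅒)/3)*(-11) = (4*(⅚ + ⅒)/3)*(-11) = ((4/3)*(14/15))*(-11) = (56/45)*(-11) = -616/45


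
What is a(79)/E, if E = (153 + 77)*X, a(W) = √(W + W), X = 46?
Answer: √158/10580 ≈ 0.0011881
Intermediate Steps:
a(W) = √2*√W (a(W) = √(2*W) = √2*√W)
E = 10580 (E = (153 + 77)*46 = 230*46 = 10580)
a(79)/E = (√2*√79)/10580 = √158*(1/10580) = √158/10580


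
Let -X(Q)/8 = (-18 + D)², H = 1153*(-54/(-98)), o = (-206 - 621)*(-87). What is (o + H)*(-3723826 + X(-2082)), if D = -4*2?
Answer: -13263512979888/49 ≈ -2.7068e+11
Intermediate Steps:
D = -8
o = 71949 (o = -827*(-87) = 71949)
H = 31131/49 (H = 1153*(-54*(-1/98)) = 1153*(27/49) = 31131/49 ≈ 635.33)
X(Q) = -5408 (X(Q) = -8*(-18 - 8)² = -8*(-26)² = -8*676 = -5408)
(o + H)*(-3723826 + X(-2082)) = (71949 + 31131/49)*(-3723826 - 5408) = (3556632/49)*(-3729234) = -13263512979888/49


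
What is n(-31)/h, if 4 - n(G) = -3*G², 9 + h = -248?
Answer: -2887/257 ≈ -11.233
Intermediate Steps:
h = -257 (h = -9 - 248 = -257)
n(G) = 4 + 3*G² (n(G) = 4 - (-3)*G² = 4 + 3*G²)
n(-31)/h = (4 + 3*(-31)²)/(-257) = (4 + 3*961)*(-1/257) = (4 + 2883)*(-1/257) = 2887*(-1/257) = -2887/257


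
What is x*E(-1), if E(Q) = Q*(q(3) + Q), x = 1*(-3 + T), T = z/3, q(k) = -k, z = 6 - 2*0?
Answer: -4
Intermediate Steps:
z = 6 (z = 6 + 0 = 6)
T = 2 (T = 6/3 = 6*(⅓) = 2)
x = -1 (x = 1*(-3 + 2) = 1*(-1) = -1)
E(Q) = Q*(-3 + Q) (E(Q) = Q*(-1*3 + Q) = Q*(-3 + Q))
x*E(-1) = -(-1)*(-3 - 1) = -(-1)*(-4) = -1*4 = -4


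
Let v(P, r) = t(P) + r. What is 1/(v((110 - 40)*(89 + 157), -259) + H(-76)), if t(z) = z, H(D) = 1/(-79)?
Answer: 79/1339918 ≈ 5.8959e-5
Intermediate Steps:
H(D) = -1/79
v(P, r) = P + r
1/(v((110 - 40)*(89 + 157), -259) + H(-76)) = 1/(((110 - 40)*(89 + 157) - 259) - 1/79) = 1/((70*246 - 259) - 1/79) = 1/((17220 - 259) - 1/79) = 1/(16961 - 1/79) = 1/(1339918/79) = 79/1339918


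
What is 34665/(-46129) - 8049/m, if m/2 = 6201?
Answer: -267069217/190697286 ≈ -1.4005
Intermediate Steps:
m = 12402 (m = 2*6201 = 12402)
34665/(-46129) - 8049/m = 34665/(-46129) - 8049/12402 = 34665*(-1/46129) - 8049*1/12402 = -34665/46129 - 2683/4134 = -267069217/190697286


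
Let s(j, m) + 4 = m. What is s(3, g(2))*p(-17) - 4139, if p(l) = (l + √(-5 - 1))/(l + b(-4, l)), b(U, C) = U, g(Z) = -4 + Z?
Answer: -29007/7 + 2*I*√6/7 ≈ -4143.9 + 0.69985*I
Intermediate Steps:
s(j, m) = -4 + m
p(l) = (l + I*√6)/(-4 + l) (p(l) = (l + √(-5 - 1))/(l - 4) = (l + √(-6))/(-4 + l) = (l + I*√6)/(-4 + l))
s(3, g(2))*p(-17) - 4139 = (-4 + (-4 + 2))*((-17 + I*√6)/(-4 - 17)) - 4139 = (-4 - 2)*((-17 + I*√6)/(-21)) - 4139 = -(-2)*(-17 + I*√6)/7 - 4139 = -6*(17/21 - I*√6/21) - 4139 = (-34/7 + 2*I*√6/7) - 4139 = -29007/7 + 2*I*√6/7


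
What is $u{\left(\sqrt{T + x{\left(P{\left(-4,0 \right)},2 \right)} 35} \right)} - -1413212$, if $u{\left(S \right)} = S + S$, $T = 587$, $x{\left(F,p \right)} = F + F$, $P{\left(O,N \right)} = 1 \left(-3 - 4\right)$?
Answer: $1413212 + 2 \sqrt{97} \approx 1.4132 \cdot 10^{6}$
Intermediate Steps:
$P{\left(O,N \right)} = -7$ ($P{\left(O,N \right)} = 1 \left(-7\right) = -7$)
$x{\left(F,p \right)} = 2 F$
$u{\left(S \right)} = 2 S$
$u{\left(\sqrt{T + x{\left(P{\left(-4,0 \right)},2 \right)} 35} \right)} - -1413212 = 2 \sqrt{587 + 2 \left(-7\right) 35} - -1413212 = 2 \sqrt{587 - 490} + 1413212 = 2 \sqrt{97} + 1413212 = 1413212 + 2 \sqrt{97}$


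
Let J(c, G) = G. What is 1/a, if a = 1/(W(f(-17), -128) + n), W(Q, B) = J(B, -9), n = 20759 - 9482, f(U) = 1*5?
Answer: 11268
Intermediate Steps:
f(U) = 5
n = 11277
W(Q, B) = -9
a = 1/11268 (a = 1/(-9 + 11277) = 1/11268 ≈ 8.8747e-5)
1/a = 1/(1/11268) = 11268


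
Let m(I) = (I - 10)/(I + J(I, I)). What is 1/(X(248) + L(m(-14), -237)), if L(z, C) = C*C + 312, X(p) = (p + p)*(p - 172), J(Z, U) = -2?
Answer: 1/94177 ≈ 1.0618e-5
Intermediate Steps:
m(I) = (-10 + I)/(-2 + I) (m(I) = (I - 10)/(I - 2) = (-10 + I)/(-2 + I))
X(p) = 2*p*(-172 + p) (X(p) = (2*p)*(-172 + p) = 2*p*(-172 + p))
L(z, C) = 312 + C² (L(z, C) = C² + 312 = 312 + C²)
1/(X(248) + L(m(-14), -237)) = 1/(2*248*(-172 + 248) + (312 + (-237)²)) = 1/(2*248*76 + (312 + 56169)) = 1/(37696 + 56481) = 1/94177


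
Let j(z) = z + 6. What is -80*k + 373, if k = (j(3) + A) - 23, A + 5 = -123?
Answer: 11733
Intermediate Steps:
j(z) = 6 + z
A = -128 (A = -5 - 123 = -128)
k = -142 (k = ((6 + 3) - 128) - 23 = (9 - 128) - 23 = -119 - 23 = -142)
-80*k + 373 = -80*(-142) + 373 = 11360 + 373 = 11733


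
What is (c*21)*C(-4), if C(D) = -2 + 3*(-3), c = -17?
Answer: 3927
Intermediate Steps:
C(D) = -11 (C(D) = -2 - 9 = -11)
(c*21)*C(-4) = -17*21*(-11) = -357*(-11) = 3927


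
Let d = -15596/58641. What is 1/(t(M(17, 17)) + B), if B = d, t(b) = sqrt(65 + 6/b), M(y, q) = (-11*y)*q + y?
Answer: 240987886986/58831667891471 + 10316300643*sqrt(2005762)/117663335782942 ≈ 0.12827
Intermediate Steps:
M(y, q) = y - 11*q*y (M(y, q) = -11*q*y + y = y - 11*q*y)
d = -15596/58641 (d = -15596*1/58641 = -15596/58641 ≈ -0.26596)
B = -15596/58641 ≈ -0.26596
1/(t(M(17, 17)) + B) = 1/(sqrt(65 + 6/((17*(1 - 11*17)))) - 15596/58641) = 1/(sqrt(65 + 6/((17*(1 - 187)))) - 15596/58641) = 1/(sqrt(65 + 6/((17*(-186)))) - 15596/58641) = 1/(sqrt(65 + 6/(-3162)) - 15596/58641) = 1/(sqrt(65 + 6*(-1/3162)) - 15596/58641) = 1/(sqrt(65 - 1/527) - 15596/58641) = 1/(sqrt(34254/527) - 15596/58641) = 1/(3*sqrt(2005762)/527 - 15596/58641) = 1/(-15596/58641 + 3*sqrt(2005762)/527)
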